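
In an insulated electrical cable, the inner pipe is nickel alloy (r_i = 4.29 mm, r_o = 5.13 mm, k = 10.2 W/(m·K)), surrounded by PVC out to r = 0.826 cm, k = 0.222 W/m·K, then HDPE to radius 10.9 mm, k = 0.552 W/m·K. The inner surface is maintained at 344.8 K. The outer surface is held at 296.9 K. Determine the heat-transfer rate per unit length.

Resistance network (inner→outer):
  R'_nickel alloy = ln(0.00513/0.00429)/(2πk) = 0.1788/(2π·10.2) = 0.002790 m·K/W
  R'_PVC = ln(0.00826/0.00513)/(2πk) = 0.4763/(2π·0.222) = 0.3415 m·K/W
  R'_HDPE = ln(0.0109/0.00826)/(2πk) = 0.2773/(2π·0.552) = 0.07996 m·K/W
ΣR = 0.002790 + 0.3415 + 0.07996 = 0.4243 m·K/W
Q' = ΔT/ΣR = (344.8 K − 296.9 K)/0.4243 = 113 W/m

Q' = 113 W/m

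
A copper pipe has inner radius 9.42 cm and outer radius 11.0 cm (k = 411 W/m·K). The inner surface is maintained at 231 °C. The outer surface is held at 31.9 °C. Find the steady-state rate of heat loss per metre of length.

Q' = 3.32×10^6 W/m

Q' = 2πk·ΔT/ln(r₂/r₁) = 2π × 411 × 199.1 / ln(0.110/0.0942) = 3.32×10^6 W/m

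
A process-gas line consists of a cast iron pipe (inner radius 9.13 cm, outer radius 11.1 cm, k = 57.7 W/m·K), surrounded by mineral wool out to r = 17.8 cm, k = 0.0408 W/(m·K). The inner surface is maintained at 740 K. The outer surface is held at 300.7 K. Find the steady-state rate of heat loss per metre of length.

Q' = 238 W/m

Series thermal resistances, inner to outer:
  R'_cast iron = ln(0.111/0.0913)/(2πk) = 0.1954/(2π·57.7) = 5.389×10^-4 m·K/W
  R'_mineral wool = ln(0.178/0.111)/(2πk) = 0.4723/(2π·0.0408) = 1.842 m·K/W
ΣR = 5.389×10^-4 + 1.842 = 1.843 m·K/W
Q' = ΔT/ΣR = (740 K − 300.7 K)/1.843 = 238 W/m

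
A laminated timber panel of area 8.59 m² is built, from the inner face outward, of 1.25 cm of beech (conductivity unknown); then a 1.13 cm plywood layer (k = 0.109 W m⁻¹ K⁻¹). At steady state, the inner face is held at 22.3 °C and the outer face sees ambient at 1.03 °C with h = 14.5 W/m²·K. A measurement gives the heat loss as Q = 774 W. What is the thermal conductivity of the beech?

ΣR = ΔT/Q = |22.3 − 1.03|/774 = 0.02748 K/W
Known resistances:
  R_plywood = L/(kA) = 0.0113/(0.109·8.59) = 0.01207 K/W
  R_conv,out = 1/(hA) = 1/(14.5·8.59) = 0.008029 K/W
R_beech = ΣR − ΣR_known = 0.02748 − 0.02010 = 0.007380 K/W
L/(kA) = 0.007380 ⇒ k = 0.0125/(0.007380·8.59) = 0.197 W/m·K

k = 0.197 W/m·K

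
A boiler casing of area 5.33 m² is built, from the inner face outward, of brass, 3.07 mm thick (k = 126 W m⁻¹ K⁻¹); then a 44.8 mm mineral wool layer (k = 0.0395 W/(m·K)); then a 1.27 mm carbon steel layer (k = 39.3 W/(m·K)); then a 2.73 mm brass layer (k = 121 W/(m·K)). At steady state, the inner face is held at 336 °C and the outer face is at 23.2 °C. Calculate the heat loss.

Treat each layer as a resistance in series:
  R_brass = L/(kA) = 0.00307/(126·5.33) = 4.571×10^-6 K/W
  R_mineral wool = L/(kA) = 0.0448/(0.0395·5.33) = 0.2128 K/W
  R_carbon steel = L/(kA) = 0.00127/(39.3·5.33) = 6.063×10^-6 K/W
  R_brass = L/(kA) = 0.00273/(121·5.33) = 4.233×10^-6 K/W
ΣR = 4.571×10^-6 + 0.2128 + 6.063×10^-6 + 4.233×10^-6 = 0.2128 K/W
Q = ΔT/ΣR = (336 °C − 23.2 °C)/0.2128 = 1470 W

Q = 1470 W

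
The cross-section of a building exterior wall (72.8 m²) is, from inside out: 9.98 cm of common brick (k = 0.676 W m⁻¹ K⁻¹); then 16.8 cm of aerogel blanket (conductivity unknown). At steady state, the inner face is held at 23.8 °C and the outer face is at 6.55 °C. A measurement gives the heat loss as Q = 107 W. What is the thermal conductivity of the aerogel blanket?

k = 0.0145 W/m·K

ΣR = ΔT/Q = |23.8 − 6.55|/107 = 0.1612 K/W
Known resistances:
  R_common brick = L/(kA) = 0.0998/(0.676·72.8) = 0.002028 K/W
R_aerogel blanket = ΣR − ΣR_known = 0.1612 − 0.002028 = 0.1592 K/W
L/(kA) = 0.1592 ⇒ k = 0.168/(0.1592·72.8) = 0.0145 W/m·K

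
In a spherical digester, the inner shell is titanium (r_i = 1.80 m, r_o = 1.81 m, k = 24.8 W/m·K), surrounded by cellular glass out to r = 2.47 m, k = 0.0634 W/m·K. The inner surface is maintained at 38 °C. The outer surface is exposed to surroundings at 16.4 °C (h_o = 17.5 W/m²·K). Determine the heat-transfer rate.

Treat each layer as a resistance in series:
  R_titanium = (1/1.80 − 1/1.81)/(4πk) = 0.003069/(4π·24.8) = 9.849×10^-6 K/W
  R_cellular glass = (1/1.81 − 1/2.47)/(4πk) = 0.1476/(4π·0.0634) = 0.1853 K/W
  R_conv,out = 1/(4πr²h) = 1/(4π·2.47²·17.5) = 7.453×10^-4 K/W
ΣR = 9.849×10^-6 + 0.1853 + 7.453×10^-4 = 0.1861 K/W
Q = ΔT/ΣR = (38 °C − 16.4 °C)/0.1861 = 116 W

Q = 116 W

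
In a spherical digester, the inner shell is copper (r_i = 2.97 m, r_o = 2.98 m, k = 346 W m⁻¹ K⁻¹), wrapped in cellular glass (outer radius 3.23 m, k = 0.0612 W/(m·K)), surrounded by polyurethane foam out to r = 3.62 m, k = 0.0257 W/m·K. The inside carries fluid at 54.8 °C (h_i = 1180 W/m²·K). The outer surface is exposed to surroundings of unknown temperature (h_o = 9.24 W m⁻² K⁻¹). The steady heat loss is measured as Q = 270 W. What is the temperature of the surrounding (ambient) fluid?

Series resistances:
  R_conv,in = 1/(4πr²h) = 1/(4π·2.97²·1180) = 7.645×10^-6 K/W
  R_copper = (1/2.97 − 1/2.98)/(4πk) = 0.001130/(4π·346) = 2.599×10^-7 K/W
  R_cellular glass = (1/2.98 − 1/3.23)/(4πk) = 0.02597/(4π·0.0612) = 0.03377 K/W
  R_polyurethane foam = (1/3.23 − 1/3.62)/(4πk) = 0.03335/(4π·0.0257) = 0.1033 K/W
  R_conv,out = 1/(4πr²h) = 1/(4π·3.62²·9.24) = 6.572×10^-4 K/W
ΣR = 0.1377 K/W
ΔT = Q·ΣR = 270 × 0.1377 = 37.18 K
Heat flows outward, so T_out = T_in − ΔT = 54.8 − 37.18 = 17.6 °C

T_out = 17.6 °C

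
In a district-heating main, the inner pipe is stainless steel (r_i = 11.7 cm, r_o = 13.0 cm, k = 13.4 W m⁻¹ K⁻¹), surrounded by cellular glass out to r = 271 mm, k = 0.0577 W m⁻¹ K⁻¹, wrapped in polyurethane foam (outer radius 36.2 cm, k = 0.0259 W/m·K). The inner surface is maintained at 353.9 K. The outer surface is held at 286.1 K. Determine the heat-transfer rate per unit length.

Q' = 17.8 W/m

Treat each layer as a resistance in series:
  R'_stainless steel = ln(0.130/0.117)/(2πk) = 0.1054/(2π·13.4) = 0.001251 m·K/W
  R'_cellular glass = ln(0.271/0.130)/(2πk) = 0.7346/(2π·0.0577) = 2.026 m·K/W
  R'_polyurethane foam = ln(0.362/0.271)/(2πk) = 0.2895/(2π·0.0259) = 1.779 m·K/W
ΣR = 0.001251 + 2.026 + 1.779 = 3.806 m·K/W
Q' = ΔT/ΣR = (353.9 K − 286.1 K)/3.806 = 17.8 W/m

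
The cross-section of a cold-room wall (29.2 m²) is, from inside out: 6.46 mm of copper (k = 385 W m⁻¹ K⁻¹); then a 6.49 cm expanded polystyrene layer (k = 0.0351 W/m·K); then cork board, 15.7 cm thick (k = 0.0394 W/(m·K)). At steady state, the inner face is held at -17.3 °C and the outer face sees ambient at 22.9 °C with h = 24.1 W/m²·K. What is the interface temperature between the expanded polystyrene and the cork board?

Treat each layer as a resistance in series:
  R_copper = L/(kA) = 0.00646/(385·29.2) = 5.746×10^-7 K/W
  R_expanded polystyrene = L/(kA) = 0.0649/(0.0351·29.2) = 0.06332 K/W
  R_cork board = L/(kA) = 0.157/(0.0394·29.2) = 0.1365 K/W
  R_conv,out = 1/(hA) = 1/(24.1·29.2) = 0.001421 K/W
ΣR = 5.746×10^-7 + 0.06332 + 0.1365 + 0.001421 = 0.2012 K/W
Q = ΔT/ΣR = (-17.3 °C − 22.9 °C)/0.2012 = -199.8 W
From the inner boundary to the expanded polystyrene/cork board interface, ΣR_partial = 0.06332 K/W.
T_interface = T_in − Q·ΣR_partial = -17.3 °C − (-199.8)(0.06332) = -4.65 °C

T = -4.65 °C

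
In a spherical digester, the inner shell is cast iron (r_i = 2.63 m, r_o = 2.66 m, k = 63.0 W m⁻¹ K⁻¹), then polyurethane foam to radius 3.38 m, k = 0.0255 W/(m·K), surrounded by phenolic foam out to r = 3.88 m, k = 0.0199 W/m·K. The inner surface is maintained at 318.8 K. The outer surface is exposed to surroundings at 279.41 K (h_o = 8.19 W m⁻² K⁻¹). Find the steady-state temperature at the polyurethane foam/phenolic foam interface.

T = 294.4 K

Treat each layer as a resistance in series:
  R_cast iron = (1/2.63 − 1/2.66)/(4πk) = 0.004288/(4π·63.0) = 5.417×10^-6 K/W
  R_polyurethane foam = (1/2.66 − 1/3.38)/(4πk) = 0.08008/(4π·0.0255) = 0.2499 K/W
  R_phenolic foam = (1/3.38 − 1/3.88)/(4πk) = 0.03813/(4π·0.0199) = 0.1525 K/W
  R_conv,out = 1/(4πr²h) = 1/(4π·3.88²·8.19) = 6.454×10^-4 K/W
ΣR = 5.417×10^-6 + 0.2499 + 0.1525 + 6.454×10^-4 = 0.4031 K/W
Q = ΔT/ΣR = (318.8 K − 279.41 K)/0.4031 = 97.72 W
From the inner boundary to the polyurethane foam/phenolic foam interface, ΣR_partial = 0.2499 K/W.
T_interface = T_in − Q·ΣR_partial = 318.8 K − (97.72)(0.2499) = 294.4 K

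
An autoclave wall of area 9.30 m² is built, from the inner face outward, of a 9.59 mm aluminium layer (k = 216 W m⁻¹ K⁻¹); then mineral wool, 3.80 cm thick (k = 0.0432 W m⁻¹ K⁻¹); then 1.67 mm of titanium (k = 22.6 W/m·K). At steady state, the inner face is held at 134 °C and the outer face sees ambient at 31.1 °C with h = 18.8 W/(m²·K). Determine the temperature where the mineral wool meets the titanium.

T = 37.0 °C

Treat each layer as a resistance in series:
  R_aluminium = L/(kA) = 0.00959/(216·9.30) = 4.774×10^-6 K/W
  R_mineral wool = L/(kA) = 0.0380/(0.0432·9.30) = 0.09458 K/W
  R_titanium = L/(kA) = 0.00167/(22.6·9.30) = 7.946×10^-6 K/W
  R_conv,out = 1/(hA) = 1/(18.8·9.30) = 0.005720 K/W
ΣR = 4.774×10^-6 + 0.09458 + 7.946×10^-6 + 0.005720 = 0.1003 K/W
Q = ΔT/ΣR = (134 °C − 31.1 °C)/0.1003 = 1026 W
From the inner boundary to the mineral wool/titanium interface, ΣR_partial = 0.09458 K/W.
T_interface = T_in − Q·ΣR_partial = 134 °C − (1026)(0.09458) = 37.0 °C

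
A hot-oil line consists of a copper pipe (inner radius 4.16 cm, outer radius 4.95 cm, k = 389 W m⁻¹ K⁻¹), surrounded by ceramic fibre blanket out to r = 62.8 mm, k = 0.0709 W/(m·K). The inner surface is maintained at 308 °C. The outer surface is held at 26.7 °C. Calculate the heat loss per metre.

Treat each layer as a resistance in series:
  R'_copper = ln(0.0495/0.0416)/(2πk) = 0.1739/(2π·389) = 7.114×10^-5 m·K/W
  R'_ceramic fibre blanket = ln(0.0628/0.0495)/(2πk) = 0.2380/(2π·0.0709) = 0.5342 m·K/W
ΣR = 7.114×10^-5 + 0.5342 = 0.5343 m·K/W
Q' = ΔT/ΣR = (308 °C − 26.7 °C)/0.5343 = 526 W/m

Q' = 526 W/m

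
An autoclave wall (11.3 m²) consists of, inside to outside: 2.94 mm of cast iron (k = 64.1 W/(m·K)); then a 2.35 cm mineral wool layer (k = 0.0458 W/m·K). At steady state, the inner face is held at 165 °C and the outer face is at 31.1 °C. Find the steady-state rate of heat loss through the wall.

Treat each layer as a resistance in series:
  R_cast iron = L/(kA) = 0.00294/(64.1·11.3) = 4.059×10^-6 K/W
  R_mineral wool = L/(kA) = 0.0235/(0.0458·11.3) = 0.04541 K/W
ΣR = 4.059×10^-6 + 0.04541 = 0.04541 K/W
Q = ΔT/ΣR = (165 °C − 31.1 °C)/0.04541 = 2950 W

Q = 2950 W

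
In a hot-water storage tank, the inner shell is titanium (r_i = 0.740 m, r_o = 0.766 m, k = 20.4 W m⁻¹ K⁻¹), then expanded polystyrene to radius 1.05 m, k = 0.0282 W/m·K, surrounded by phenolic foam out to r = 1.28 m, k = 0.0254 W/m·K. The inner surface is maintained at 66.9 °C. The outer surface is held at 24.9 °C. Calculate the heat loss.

Series thermal resistances, inner to outer:
  R_titanium = (1/0.740 − 1/0.766)/(4πk) = 0.04587/(4π·20.4) = 1.789×10^-4 K/W
  R_expanded polystyrene = (1/0.766 − 1/1.05)/(4πk) = 0.3531/(4π·0.0282) = 0.9964 K/W
  R_phenolic foam = (1/1.05 − 1/1.28)/(4πk) = 0.1711/(4π·0.0254) = 0.5361 K/W
ΣR = 1.789×10^-4 + 0.9964 + 0.5361 = 1.533 K/W
Q = ΔT/ΣR = (66.9 °C − 24.9 °C)/1.533 = 27.4 W

Q = 27.4 W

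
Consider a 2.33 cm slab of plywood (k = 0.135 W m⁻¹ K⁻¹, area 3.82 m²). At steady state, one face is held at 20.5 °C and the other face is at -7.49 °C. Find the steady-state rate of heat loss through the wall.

Q = kA·ΔT/L = 0.135 × 3.82 × |20.5 °C − -7.49 °C| / 0.0233 = 620 W

Q = 620 W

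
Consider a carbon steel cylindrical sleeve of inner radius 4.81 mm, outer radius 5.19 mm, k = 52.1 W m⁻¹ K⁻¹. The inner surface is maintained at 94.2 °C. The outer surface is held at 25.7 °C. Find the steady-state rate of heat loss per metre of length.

Q' = 2πk·ΔT/ln(r₂/r₁) = 2π × 52.1 × 68.5 / ln(0.00519/0.00481) = 2.95×10^5 W/m

Q' = 295 kW/m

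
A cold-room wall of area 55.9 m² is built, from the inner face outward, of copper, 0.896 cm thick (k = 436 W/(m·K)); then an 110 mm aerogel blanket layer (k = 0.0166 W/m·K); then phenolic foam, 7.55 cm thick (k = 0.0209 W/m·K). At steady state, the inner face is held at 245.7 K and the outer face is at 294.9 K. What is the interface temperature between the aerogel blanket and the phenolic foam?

T = 277.54 K

Resistance network (inner→outer):
  R_copper = L/(kA) = 0.00896/(436·55.9) = 3.676×10^-7 K/W
  R_aerogel blanket = L/(kA) = 0.110/(0.0166·55.9) = 0.1185 K/W
  R_phenolic foam = L/(kA) = 0.0755/(0.0209·55.9) = 0.06462 K/W
ΣR = 3.676×10^-7 + 0.1185 + 0.06462 = 0.1831 K/W
Q = ΔT/ΣR = (245.7 K − 294.9 K)/0.1831 = -268.7 W
From the inner boundary to the aerogel blanket/phenolic foam interface, ΣR_partial = 0.1185 K/W.
T_interface = T_in − Q·ΣR_partial = 245.7 K − (-268.7)(0.1185) = 277.54 K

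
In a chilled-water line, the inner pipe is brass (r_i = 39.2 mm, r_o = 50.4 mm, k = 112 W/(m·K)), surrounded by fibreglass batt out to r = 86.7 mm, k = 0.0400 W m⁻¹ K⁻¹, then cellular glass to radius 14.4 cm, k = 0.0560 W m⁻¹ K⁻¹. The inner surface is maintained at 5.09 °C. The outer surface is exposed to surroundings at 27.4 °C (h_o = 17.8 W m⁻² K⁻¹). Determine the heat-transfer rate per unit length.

Q' = 6.09 W/m

Series thermal resistances, inner to outer:
  R'_brass = ln(0.0504/0.0392)/(2πk) = 0.2513/(2π·112) = 3.571×10^-4 m·K/W
  R'_fibreglass batt = ln(0.0867/0.0504)/(2πk) = 0.5425/(2π·0.0400) = 2.158 m·K/W
  R'_cellular glass = ln(0.144/0.0867)/(2πk) = 0.5074/(2π·0.0560) = 1.442 m·K/W
  R'_conv,out = 1/(2πr h) = 1/(2π·0.144·17.8) = 0.06209 m·K/W
ΣR = 3.571×10^-4 + 2.158 + 1.442 + 0.06209 = 3.662 m·K/W
Q' = ΔT/ΣR = (5.09 °C − 27.4 °C)/3.662 = -6.09 W/m
(Negative Q' ⇒ heat flows inward; heat gain = 6.09 W/m.)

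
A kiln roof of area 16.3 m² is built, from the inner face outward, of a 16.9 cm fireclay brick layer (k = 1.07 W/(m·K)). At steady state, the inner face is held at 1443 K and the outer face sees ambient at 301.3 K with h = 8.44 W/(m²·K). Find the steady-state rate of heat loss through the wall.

Q = 67.3 kW

Resistance network (inner→outer):
  R_fireclay brick = L/(kA) = 0.169/(1.07·16.3) = 0.009690 K/W
  R_conv,out = 1/(hA) = 1/(8.44·16.3) = 0.007269 K/W
ΣR = 0.009690 + 0.007269 = 0.01696 K/W
Q = ΔT/ΣR = (1443 K − 301.3 K)/0.01696 = 67300 W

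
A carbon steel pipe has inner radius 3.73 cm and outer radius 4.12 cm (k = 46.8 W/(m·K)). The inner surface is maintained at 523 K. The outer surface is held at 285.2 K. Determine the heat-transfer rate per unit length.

Q' = 2πk·ΔT/ln(r₂/r₁) = 2π × 46.8 × 237.8 / ln(0.0412/0.0373) = 7.03×10^5 W/m

Q' = 703 kW/m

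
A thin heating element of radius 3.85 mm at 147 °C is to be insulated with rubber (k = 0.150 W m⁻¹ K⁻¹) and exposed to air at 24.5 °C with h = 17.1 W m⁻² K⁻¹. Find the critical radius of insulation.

r_cr = 0.877 cm

For a cylinder, r_cr = k_ins/h = 0.150/17.1 = 0.00877 m = 0.877 cm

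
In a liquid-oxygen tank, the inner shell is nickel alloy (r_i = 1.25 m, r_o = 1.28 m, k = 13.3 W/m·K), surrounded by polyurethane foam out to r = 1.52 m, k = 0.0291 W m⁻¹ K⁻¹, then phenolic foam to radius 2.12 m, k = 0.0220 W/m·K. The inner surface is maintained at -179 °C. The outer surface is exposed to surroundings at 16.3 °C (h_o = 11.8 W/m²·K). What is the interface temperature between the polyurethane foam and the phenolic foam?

T = -114 °C

Resistance network (inner→outer):
  R_nickel alloy = (1/1.25 − 1/1.28)/(4πk) = 0.01875/(4π·13.3) = 1.122×10^-4 K/W
  R_polyurethane foam = (1/1.28 − 1/1.52)/(4πk) = 0.1234/(4π·0.0291) = 0.3373 K/W
  R_phenolic foam = (1/1.52 − 1/2.12)/(4πk) = 0.1862/(4π·0.0220) = 0.6735 K/W
  R_conv,out = 1/(4πr²h) = 1/(4π·2.12²·11.8) = 0.001501 K/W
ΣR = 1.122×10^-4 + 0.3373 + 0.6735 + 0.001501 = 1.012 K/W
Q = ΔT/ΣR = (-179 °C − 16.3 °C)/1.012 = -193.0 W
From the inner boundary to the polyurethane foam/phenolic foam interface, ΣR_partial = 0.3374 K/W.
T_interface = T_in − Q·ΣR_partial = -179 °C − (-193.0)(0.3374) = -114 °C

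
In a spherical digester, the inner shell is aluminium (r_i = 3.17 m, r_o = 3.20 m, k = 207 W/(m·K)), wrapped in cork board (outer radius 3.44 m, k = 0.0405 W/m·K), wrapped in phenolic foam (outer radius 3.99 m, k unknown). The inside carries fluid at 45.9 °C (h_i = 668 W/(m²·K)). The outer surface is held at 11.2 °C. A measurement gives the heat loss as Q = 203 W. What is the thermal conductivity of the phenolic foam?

k = 0.0249 W/m·K

ΣR = ΔT/Q = |45.9 − 11.2|/203 = 0.1709 K/W
Known resistances:
  R_conv,in = 1/(4πr²h) = 1/(4π·3.17²·668) = 1.185×10^-5 K/W
  R_aluminium = (1/3.17 − 1/3.20)/(4πk) = 0.002957/(4π·207) = 1.137×10^-6 K/W
  R_cork board = (1/3.20 − 1/3.44)/(4πk) = 0.02180/(4π·0.0405) = 0.04284 K/W
R_phenolic foam = ΣR − ΣR_known = 0.1709 − 0.04285 = 0.1280 K/W
(1/r₁−1/r₂)/(4πk) = 0.1280 ⇒ k = 0.04007/(4π·0.1280) = 0.0249 W/m·K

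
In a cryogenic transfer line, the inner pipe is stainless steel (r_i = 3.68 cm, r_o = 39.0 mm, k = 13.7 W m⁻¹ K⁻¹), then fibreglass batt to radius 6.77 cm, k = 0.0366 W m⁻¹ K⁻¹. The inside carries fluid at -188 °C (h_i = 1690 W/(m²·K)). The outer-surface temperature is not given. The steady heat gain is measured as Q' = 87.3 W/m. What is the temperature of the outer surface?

T_out = 21.7 °C

Series resistances:
  R'_conv,in = 1/(2πr h) = 1/(2π·0.0368·1690) = 0.002559 m·K/W
  R'_stainless steel = ln(0.0390/0.0368)/(2πk) = 0.05806/(2π·13.7) = 6.745×10^-4 m·K/W
  R'_fibreglass batt = ln(0.0677/0.0390)/(2πk) = 0.5515/(2π·0.0366) = 2.398 m·K/W
ΣR = 2.402 m·K/W
ΔT = Q'·ΣR = 87.3 × 2.402 = 209.7 K
Heat flows inward, so T_out = T_in + ΔT = -188 + 209.7 = 21.7 °C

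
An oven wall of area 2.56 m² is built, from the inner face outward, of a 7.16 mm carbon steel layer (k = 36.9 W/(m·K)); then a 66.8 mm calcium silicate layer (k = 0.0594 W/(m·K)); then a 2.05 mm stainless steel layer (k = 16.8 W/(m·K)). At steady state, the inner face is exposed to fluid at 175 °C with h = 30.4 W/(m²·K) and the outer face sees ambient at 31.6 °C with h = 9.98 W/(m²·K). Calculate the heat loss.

Q = 292 W

Resistance network (inner→outer):
  R_conv,in = 1/(hA) = 1/(30.4·2.56) = 0.01285 K/W
  R_carbon steel = L/(kA) = 0.00716/(36.9·2.56) = 7.580×10^-5 K/W
  R_calcium silicate = L/(kA) = 0.0668/(0.0594·2.56) = 0.4393 K/W
  R_stainless steel = L/(kA) = 0.00205/(16.8·2.56) = 4.767×10^-5 K/W
  R_conv,out = 1/(hA) = 1/(9.98·2.56) = 0.03914 K/W
ΣR = 0.01285 + 7.580×10^-5 + 0.4393 + 4.767×10^-5 + 0.03914 = 0.4914 K/W
Q = ΔT/ΣR = (175 °C − 31.6 °C)/0.4914 = 292 W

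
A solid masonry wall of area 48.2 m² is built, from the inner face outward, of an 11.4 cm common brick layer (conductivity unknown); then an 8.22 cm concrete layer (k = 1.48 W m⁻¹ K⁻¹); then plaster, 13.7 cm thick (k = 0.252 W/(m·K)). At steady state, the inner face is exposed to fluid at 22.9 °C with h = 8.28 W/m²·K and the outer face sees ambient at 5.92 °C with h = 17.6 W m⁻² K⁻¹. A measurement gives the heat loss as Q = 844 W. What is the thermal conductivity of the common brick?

k = 0.591 W/m·K

ΣR = ΔT/Q = |22.9 − 5.92|/844 = 0.02012 K/W
Known resistances:
  R_conv,in = 1/(hA) = 1/(8.28·48.2) = 0.002506 K/W
  R_concrete = L/(kA) = 0.0822/(1.48·48.2) = 0.001152 K/W
  R_plaster = L/(kA) = 0.137/(0.252·48.2) = 0.01128 K/W
  R_conv,out = 1/(hA) = 1/(17.6·48.2) = 0.001179 K/W
R_common brick = ΣR − ΣR_known = 0.02012 − 0.01612 = 0.004000 K/W
L/(kA) = 0.004000 ⇒ k = 0.114/(0.004000·48.2) = 0.591 W/m·K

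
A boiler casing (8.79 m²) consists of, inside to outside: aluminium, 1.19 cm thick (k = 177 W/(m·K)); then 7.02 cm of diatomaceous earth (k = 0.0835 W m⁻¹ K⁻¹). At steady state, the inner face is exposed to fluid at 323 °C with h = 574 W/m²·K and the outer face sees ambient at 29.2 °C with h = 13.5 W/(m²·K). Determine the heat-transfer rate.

Series thermal resistances, inner to outer:
  R_conv,in = 1/(hA) = 1/(574·8.79) = 1.982×10^-4 K/W
  R_aluminium = L/(kA) = 0.0119/(177·8.79) = 7.649×10^-6 K/W
  R_diatomaceous earth = L/(kA) = 0.0702/(0.0835·8.79) = 0.09564 K/W
  R_conv,out = 1/(hA) = 1/(13.5·8.79) = 0.008427 K/W
ΣR = 1.982×10^-4 + 7.649×10^-6 + 0.09564 + 0.008427 = 0.1043 K/W
Q = ΔT/ΣR = (323 °C − 29.2 °C)/0.1043 = 2820 W

Q = 2820 W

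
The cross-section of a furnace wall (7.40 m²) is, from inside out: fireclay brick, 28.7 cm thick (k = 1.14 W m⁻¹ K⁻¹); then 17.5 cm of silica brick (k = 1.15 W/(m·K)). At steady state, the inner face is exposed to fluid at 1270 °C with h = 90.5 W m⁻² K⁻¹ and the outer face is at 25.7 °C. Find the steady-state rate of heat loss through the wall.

Q = 22.2 kW

Resistance network (inner→outer):
  R_conv,in = 1/(hA) = 1/(90.5·7.40) = 0.001493 K/W
  R_fireclay brick = L/(kA) = 0.287/(1.14·7.40) = 0.03402 K/W
  R_silica brick = L/(kA) = 0.175/(1.15·7.40) = 0.02056 K/W
ΣR = 0.001493 + 0.03402 + 0.02056 = 0.05607 K/W
Q = ΔT/ΣR = (1270 °C − 25.7 °C)/0.05607 = 22200 W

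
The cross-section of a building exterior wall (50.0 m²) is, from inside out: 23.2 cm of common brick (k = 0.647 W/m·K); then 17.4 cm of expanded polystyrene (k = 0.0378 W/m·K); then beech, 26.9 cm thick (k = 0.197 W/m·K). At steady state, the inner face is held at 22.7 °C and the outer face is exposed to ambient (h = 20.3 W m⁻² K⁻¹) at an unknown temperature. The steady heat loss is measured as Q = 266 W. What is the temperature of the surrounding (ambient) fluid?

Series resistances:
  R_common brick = L/(kA) = 0.232/(0.647·50.0) = 0.007172 K/W
  R_expanded polystyrene = L/(kA) = 0.174/(0.0378·50.0) = 0.09206 K/W
  R_beech = L/(kA) = 0.269/(0.197·50.0) = 0.02731 K/W
  R_conv,out = 1/(hA) = 1/(20.3·50.0) = 9.852×10^-4 K/W
ΣR = 0.1275 K/W
ΔT = Q·ΣR = 266 × 0.1275 = 33.91 K
Heat flows outward, so T_out = T_in − ΔT = 22.7 − 33.91 = -11.2 °C

T_out = -11.2 °C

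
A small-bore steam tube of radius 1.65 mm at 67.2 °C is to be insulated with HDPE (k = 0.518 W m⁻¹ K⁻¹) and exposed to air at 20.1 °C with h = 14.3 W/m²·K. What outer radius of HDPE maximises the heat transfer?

r_cr = 3.62 cm

For a cylinder, r_cr = k_ins/h = 0.518/14.3 = 0.0362 m = 3.62 cm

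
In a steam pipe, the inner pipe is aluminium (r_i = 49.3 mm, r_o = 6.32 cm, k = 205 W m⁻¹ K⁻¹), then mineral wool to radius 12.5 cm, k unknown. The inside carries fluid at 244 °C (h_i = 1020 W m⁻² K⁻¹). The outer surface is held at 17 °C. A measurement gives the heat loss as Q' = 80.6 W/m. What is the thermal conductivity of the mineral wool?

ΣR = ΔT/Q' = |244 − 17|/80.6 = 2.816 m·K/W
Known resistances:
  R'_conv,in = 1/(2πr h) = 1/(2π·0.0493·1020) = 0.003165 m·K/W
  R'_aluminium = ln(0.0632/0.0493)/(2πk) = 0.2484/(2π·205) = 1.928×10^-4 m·K/W
R_mineral wool = ΣR − ΣR_known = 2.816 − 0.003358 = 2.813 m·K/W
ln(r₂/r₁)/(2πk) = 2.813 ⇒ k = 0.6820/(2π·2.813) = 0.0386 W/m·K

k = 0.0386 W/m·K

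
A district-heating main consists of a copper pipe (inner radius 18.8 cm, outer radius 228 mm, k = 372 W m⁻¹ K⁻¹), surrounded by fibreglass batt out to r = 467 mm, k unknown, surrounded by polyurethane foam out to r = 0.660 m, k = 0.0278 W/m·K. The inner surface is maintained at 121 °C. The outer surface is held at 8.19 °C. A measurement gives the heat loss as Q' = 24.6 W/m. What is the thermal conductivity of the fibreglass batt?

ΣR = ΔT/Q' = |121 − 8.19|/24.6 = 4.586 m·K/W
Known resistances:
  R'_copper = ln(0.228/0.188)/(2πk) = 0.1929/(2π·372) = 8.253×10^-5 m·K/W
  R'_polyurethane foam = ln(0.660/0.467)/(2πk) = 0.3459/(2π·0.0278) = 1.980 m·K/W
R_fibreglass batt = ΣR − ΣR_known = 4.586 − 1.980 = 2.606 m·K/W
ln(r₂/r₁)/(2πk) = 2.606 ⇒ k = 0.7170/(2π·2.606) = 0.0438 W/m·K

k = 0.0438 W/m·K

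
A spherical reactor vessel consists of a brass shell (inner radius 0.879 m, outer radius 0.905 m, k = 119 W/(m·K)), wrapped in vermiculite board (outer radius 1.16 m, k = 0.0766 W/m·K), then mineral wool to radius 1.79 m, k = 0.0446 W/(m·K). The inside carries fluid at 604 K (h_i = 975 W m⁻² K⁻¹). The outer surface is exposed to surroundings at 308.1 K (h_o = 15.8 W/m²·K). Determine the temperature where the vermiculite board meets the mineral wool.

Resistance network (inner→outer):
  R_conv,in = 1/(4πr²h) = 1/(4π·0.879²·975) = 1.056×10^-4 K/W
  R_brass = (1/0.879 − 1/0.905)/(4πk) = 0.03268/(4π·119) = 2.186×10^-5 K/W
  R_vermiculite board = (1/0.905 − 1/1.16)/(4πk) = 0.2429/(4π·0.0766) = 0.2523 K/W
  R_mineral wool = (1/1.16 − 1/1.79)/(4πk) = 0.3034/(4π·0.0446) = 0.5414 K/W
  R_conv,out = 1/(4πr²h) = 1/(4π·1.79²·15.8) = 0.001572 K/W
ΣR = 1.056×10^-4 + 2.186×10^-5 + 0.2523 + 0.5414 + 0.001572 = 0.7954 K/W
Q = ΔT/ΣR = (604 K − 308.1 K)/0.7954 = 372.0 W
From the inner boundary to the vermiculite board/mineral wool interface, ΣR_partial = 0.2524 K/W.
T_interface = T_in − Q·ΣR_partial = 604 K − (372.0)(0.2524) = 510 K

T = 510 K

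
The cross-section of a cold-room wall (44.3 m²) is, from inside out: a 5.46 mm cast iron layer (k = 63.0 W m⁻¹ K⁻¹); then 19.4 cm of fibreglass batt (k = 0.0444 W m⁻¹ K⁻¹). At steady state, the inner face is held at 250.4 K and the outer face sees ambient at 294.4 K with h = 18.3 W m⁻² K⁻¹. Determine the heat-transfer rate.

Q = 441 W

Treat each layer as a resistance in series:
  R_cast iron = L/(kA) = 0.00546/(63.0·44.3) = 1.956×10^-6 K/W
  R_fibreglass batt = L/(kA) = 0.194/(0.0444·44.3) = 0.09863 K/W
  R_conv,out = 1/(hA) = 1/(18.3·44.3) = 0.001234 K/W
ΣR = 1.956×10^-6 + 0.09863 + 0.001234 = 0.09987 K/W
Q = ΔT/ΣR = (250.4 K − 294.4 K)/0.09987 = -441 W
(Negative Q ⇒ heat flows inward; heat gain = 441 W.)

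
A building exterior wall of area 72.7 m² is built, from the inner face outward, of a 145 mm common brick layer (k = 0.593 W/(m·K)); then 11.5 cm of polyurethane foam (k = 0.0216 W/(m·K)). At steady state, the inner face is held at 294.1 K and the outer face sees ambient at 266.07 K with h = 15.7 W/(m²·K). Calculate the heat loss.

Q = 362 W

Treat each layer as a resistance in series:
  R_common brick = L/(kA) = 0.145/(0.593·72.7) = 0.003363 K/W
  R_polyurethane foam = L/(kA) = 0.115/(0.0216·72.7) = 0.07323 K/W
  R_conv,out = 1/(hA) = 1/(15.7·72.7) = 8.761×10^-4 K/W
ΣR = 0.003363 + 0.07323 + 8.761×10^-4 = 0.07747 K/W
Q = ΔT/ΣR = (294.1 K − 266.07 K)/0.07747 = 362 W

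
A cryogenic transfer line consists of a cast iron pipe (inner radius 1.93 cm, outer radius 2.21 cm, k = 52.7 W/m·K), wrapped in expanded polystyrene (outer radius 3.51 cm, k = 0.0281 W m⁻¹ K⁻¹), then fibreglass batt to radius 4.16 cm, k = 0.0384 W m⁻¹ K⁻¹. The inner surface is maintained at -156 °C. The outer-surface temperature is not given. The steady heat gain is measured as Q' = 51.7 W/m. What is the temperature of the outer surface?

T_out = 15.9 °C

Sum the resistances:
  R'_cast iron = ln(0.0221/0.0193)/(2πk) = 0.1355/(2π·52.7) = 4.091×10^-4 m·K/W
  R'_expanded polystyrene = ln(0.0351/0.0221)/(2πk) = 0.4626/(2π·0.0281) = 2.620 m·K/W
  R'_fibreglass batt = ln(0.0416/0.0351)/(2πk) = 0.1699/(2π·0.0384) = 0.7042 m·K/W
ΣR = 3.325 m·K/W
ΔT = Q'·ΣR = 51.7 × 3.325 = 171.9 K
Heat flows inward, so T_out = T_in + ΔT = -156 + 171.9 = 15.9 °C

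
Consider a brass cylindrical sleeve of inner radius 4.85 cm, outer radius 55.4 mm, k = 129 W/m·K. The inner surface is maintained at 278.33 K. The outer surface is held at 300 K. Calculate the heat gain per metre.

Q' = 2πk·ΔT/ln(r₂/r₁) = 2π × 129 × 21.67 / ln(0.0554/0.0485) = 1.32×10^5 W/m

Q' = 132 kW/m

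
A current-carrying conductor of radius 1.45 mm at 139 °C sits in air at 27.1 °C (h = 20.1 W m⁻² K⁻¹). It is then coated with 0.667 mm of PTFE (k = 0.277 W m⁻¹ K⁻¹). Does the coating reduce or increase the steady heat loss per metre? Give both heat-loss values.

increases: 20.5 → 28.3 W/m

Critical radius for a cylinder: r_cr = k/h = 0.0138 m = 1.38 cm.
Outer radius after coating: r₂ = 0.00145 + 6.67×10^-4 = 0.002117 m.
Since r₁ < r_cr and r₂ ≤ r_cr, the coating moves toward the maximum at r_cr — heat loss rises.
Bare: R = 1/(2πr₁h) = 5.461 m·K/W; Q = 111.9/5.461 = 20.5 W/m.
Coated: R = R_cond + R_conv = 3.958 m·K/W; Q = 111.9/3.958 = 28.3 W/m.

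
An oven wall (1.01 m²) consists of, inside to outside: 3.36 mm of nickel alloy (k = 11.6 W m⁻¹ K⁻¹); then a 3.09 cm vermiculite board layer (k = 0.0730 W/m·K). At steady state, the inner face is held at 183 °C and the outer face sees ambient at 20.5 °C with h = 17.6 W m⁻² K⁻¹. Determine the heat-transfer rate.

Resistance network (inner→outer):
  R_nickel alloy = L/(kA) = 0.00336/(11.6·1.01) = 2.868×10^-4 K/W
  R_vermiculite board = L/(kA) = 0.0309/(0.0730·1.01) = 0.4191 K/W
  R_conv,out = 1/(hA) = 1/(17.6·1.01) = 0.05626 K/W
ΣR = 2.868×10^-4 + 0.4191 + 0.05626 = 0.4756 K/W
Q = ΔT/ΣR = (183 °C − 20.5 °C)/0.4756 = 342 W

Q = 342 W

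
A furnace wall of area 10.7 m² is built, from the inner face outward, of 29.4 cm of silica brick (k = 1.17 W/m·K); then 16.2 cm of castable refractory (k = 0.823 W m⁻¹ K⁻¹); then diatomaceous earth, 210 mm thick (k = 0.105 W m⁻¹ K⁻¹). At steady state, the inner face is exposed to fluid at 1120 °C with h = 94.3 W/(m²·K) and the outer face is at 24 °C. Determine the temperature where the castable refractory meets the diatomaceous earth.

Resistance network (inner→outer):
  R_conv,in = 1/(hA) = 1/(94.3·10.7) = 9.911×10^-4 K/W
  R_silica brick = L/(kA) = 0.294/(1.17·10.7) = 0.02348 K/W
  R_castable refractory = L/(kA) = 0.162/(0.823·10.7) = 0.01840 K/W
  R_diatomaceous earth = L/(kA) = 0.210/(0.105·10.7) = 0.1869 K/W
ΣR = 9.911×10^-4 + 0.02348 + 0.01840 + 0.1869 = 0.2298 K/W
Q = ΔT/ΣR = (1120 °C − 24 °C)/0.2298 = 4769 W
From the inner boundary to the castable refractory/diatomaceous earth interface, ΣR_partial = 0.04287 K/W.
T_interface = T_in − Q·ΣR_partial = 1120 °C − (4769)(0.04287) = 916 °C

T = 916 °C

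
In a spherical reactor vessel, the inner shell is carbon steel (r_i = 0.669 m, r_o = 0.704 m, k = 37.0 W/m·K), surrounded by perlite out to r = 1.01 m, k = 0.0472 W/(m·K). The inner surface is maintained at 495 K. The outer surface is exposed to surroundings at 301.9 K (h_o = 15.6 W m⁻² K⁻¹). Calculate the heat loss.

Resistance network (inner→outer):
  R_carbon steel = (1/0.669 − 1/0.704)/(4πk) = 0.07431/(4π·37.0) = 1.598×10^-4 K/W
  R_perlite = (1/0.704 − 1/1.01)/(4πk) = 0.4304/(4π·0.0472) = 0.7256 K/W
  R_conv,out = 1/(4πr²h) = 1/(4π·1.01²·15.6) = 0.005001 K/W
ΣR = 1.598×10^-4 + 0.7256 + 0.005001 = 0.7308 K/W
Q = ΔT/ΣR = (495 K − 301.9 K)/0.7308 = 264 W

Q = 264 W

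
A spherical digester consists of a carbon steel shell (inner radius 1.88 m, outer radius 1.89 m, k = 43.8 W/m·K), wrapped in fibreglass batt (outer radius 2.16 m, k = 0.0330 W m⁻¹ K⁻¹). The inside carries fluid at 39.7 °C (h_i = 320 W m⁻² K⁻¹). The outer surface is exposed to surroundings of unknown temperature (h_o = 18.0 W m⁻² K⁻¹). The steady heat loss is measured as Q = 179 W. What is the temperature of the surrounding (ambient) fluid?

Sum the resistances:
  R_conv,in = 1/(4πr²h) = 1/(4π·1.88²·320) = 7.036×10^-5 K/W
  R_carbon steel = (1/1.88 − 1/1.89)/(4πk) = 0.002814/(4π·43.8) = 5.113×10^-6 K/W
  R_fibreglass batt = (1/1.89 − 1/2.16)/(4πk) = 0.06614/(4π·0.0330) = 0.1595 K/W
  R_conv,out = 1/(4πr²h) = 1/(4π·2.16²·18.0) = 9.476×10^-4 K/W
ΣR = 0.1605 K/W
ΔT = Q·ΣR = 179 × 0.1605 = 28.73 K
Heat flows outward, so T_out = T_in − ΔT = 39.7 − 28.73 = 11.0 °C

T_out = 11.0 °C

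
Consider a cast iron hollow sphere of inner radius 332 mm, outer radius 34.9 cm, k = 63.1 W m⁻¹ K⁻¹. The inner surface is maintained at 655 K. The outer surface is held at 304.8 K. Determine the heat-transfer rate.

Q = 1890 kW

Q = 4πk·ΔT/(1/r₁ − 1/r₂) = 4π × 63.1 × 350.2 / (1/0.332 − 1/0.349) = 1.89×10^6 W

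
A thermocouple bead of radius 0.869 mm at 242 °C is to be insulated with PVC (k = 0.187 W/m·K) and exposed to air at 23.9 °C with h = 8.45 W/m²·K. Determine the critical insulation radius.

For a sphere, r_cr = 2k_ins/h = 2·0.187/8.45 = 0.0443 m = 4.43 cm

r_cr = 4.43 cm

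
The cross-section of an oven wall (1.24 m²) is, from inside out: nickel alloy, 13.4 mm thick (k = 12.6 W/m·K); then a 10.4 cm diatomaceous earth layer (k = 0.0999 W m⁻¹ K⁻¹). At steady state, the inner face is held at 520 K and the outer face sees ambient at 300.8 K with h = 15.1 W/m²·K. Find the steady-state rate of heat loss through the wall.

Resistance network (inner→outer):
  R_nickel alloy = L/(kA) = 0.0134/(12.6·1.24) = 8.577×10^-4 K/W
  R_diatomaceous earth = L/(kA) = 0.104/(0.0999·1.24) = 0.8395 K/W
  R_conv,out = 1/(hA) = 1/(15.1·1.24) = 0.05341 K/W
ΣR = 8.577×10^-4 + 0.8395 + 0.05341 = 0.8938 K/W
Q = ΔT/ΣR = (520 K − 300.8 K)/0.8938 = 245 W

Q = 245 W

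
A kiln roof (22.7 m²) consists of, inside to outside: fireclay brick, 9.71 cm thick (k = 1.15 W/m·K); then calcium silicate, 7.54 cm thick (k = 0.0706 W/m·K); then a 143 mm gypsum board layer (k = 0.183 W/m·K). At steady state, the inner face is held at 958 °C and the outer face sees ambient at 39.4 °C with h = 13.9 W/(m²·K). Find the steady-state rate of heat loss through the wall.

Treat each layer as a resistance in series:
  R_fireclay brick = L/(kA) = 0.0971/(1.15·22.7) = 0.003720 K/W
  R_calcium silicate = L/(kA) = 0.0754/(0.0706·22.7) = 0.04705 K/W
  R_gypsum board = L/(kA) = 0.143/(0.183·22.7) = 0.03442 K/W
  R_conv,out = 1/(hA) = 1/(13.9·22.7) = 0.003169 K/W
ΣR = 0.003720 + 0.04705 + 0.03442 + 0.003169 = 0.08836 K/W
Q = ΔT/ΣR = (958 °C − 39.4 °C)/0.08836 = 10400 W

Q = 10.4 kW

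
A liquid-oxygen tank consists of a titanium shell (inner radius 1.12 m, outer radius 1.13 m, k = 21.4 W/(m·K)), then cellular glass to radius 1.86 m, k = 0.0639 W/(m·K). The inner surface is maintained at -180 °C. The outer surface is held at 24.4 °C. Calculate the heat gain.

Q = 473 W

Series thermal resistances, inner to outer:
  R_titanium = (1/1.12 − 1/1.13)/(4πk) = 0.007901/(4π·21.4) = 2.938×10^-5 K/W
  R_cellular glass = (1/1.13 − 1/1.86)/(4πk) = 0.3473/(4π·0.0639) = 0.4325 K/W
ΣR = 2.938×10^-5 + 0.4325 = 0.4325 K/W
Q = ΔT/ΣR = (-180 °C − 24.4 °C)/0.4325 = -473 W
(Negative Q ⇒ heat flows inward; heat gain = 473 W.)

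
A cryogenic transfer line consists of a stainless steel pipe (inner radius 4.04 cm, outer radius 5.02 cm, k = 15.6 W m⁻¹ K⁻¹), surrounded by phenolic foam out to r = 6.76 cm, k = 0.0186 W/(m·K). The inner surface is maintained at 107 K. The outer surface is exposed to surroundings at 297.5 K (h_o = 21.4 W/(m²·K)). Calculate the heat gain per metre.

Series thermal resistances, inner to outer:
  R'_stainless steel = ln(0.0502/0.0404)/(2πk) = 0.2172/(2π·15.6) = 0.002216 m·K/W
  R'_phenolic foam = ln(0.0676/0.0502)/(2πk) = 0.2976/(2π·0.0186) = 2.546 m·K/W
  R'_conv,out = 1/(2πr h) = 1/(2π·0.0676·21.4) = 0.1100 m·K/W
ΣR = 0.002216 + 2.546 + 0.1100 = 2.658 m·K/W
Q' = ΔT/ΣR = (107 K − 297.5 K)/2.658 = -71.7 W/m
(Negative Q' ⇒ heat flows inward; heat gain = 71.7 W/m.)

Q' = 71.7 W/m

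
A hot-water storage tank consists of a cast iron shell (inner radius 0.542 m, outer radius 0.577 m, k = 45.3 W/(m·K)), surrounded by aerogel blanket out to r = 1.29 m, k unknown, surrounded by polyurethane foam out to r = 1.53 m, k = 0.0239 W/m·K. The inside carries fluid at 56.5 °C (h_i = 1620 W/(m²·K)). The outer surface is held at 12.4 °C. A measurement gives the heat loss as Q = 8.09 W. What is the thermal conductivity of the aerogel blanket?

k = 0.0151 W/m·K

ΣR = ΔT/Q = |56.5 − 12.4|/8.09 = 5.451 K/W
Known resistances:
  R_conv,in = 1/(4πr²h) = 1/(4π·0.542²·1620) = 1.672×10^-4 K/W
  R_cast iron = (1/0.542 − 1/0.577)/(4πk) = 0.1119/(4π·45.3) = 1.966×10^-4 K/W
  R_polyurethane foam = (1/1.29 − 1/1.53)/(4πk) = 0.1216/(4π·0.0239) = 0.4049 K/W
R_aerogel blanket = ΣR − ΣR_known = 5.451 − 0.4053 = 5.046 K/W
(1/r₁−1/r₂)/(4πk) = 5.046 ⇒ k = 0.9579/(4π·5.046) = 0.0151 W/m·K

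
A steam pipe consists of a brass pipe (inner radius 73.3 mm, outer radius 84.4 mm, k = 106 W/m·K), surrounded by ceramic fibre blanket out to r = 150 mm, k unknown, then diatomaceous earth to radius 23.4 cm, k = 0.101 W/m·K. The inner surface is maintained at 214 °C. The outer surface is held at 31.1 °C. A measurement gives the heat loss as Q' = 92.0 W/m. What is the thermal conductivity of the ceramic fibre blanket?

k = 0.0711 W/m·K

ΣR = ΔT/Q' = |214 − 31.1|/92.0 = 1.988 m·K/W
Known resistances:
  R'_brass = ln(0.0844/0.0733)/(2πk) = 0.1410/(2π·106) = 2.117×10^-4 m·K/W
  R'_diatomaceous earth = ln(0.234/0.150)/(2πk) = 0.4447/(2π·0.101) = 0.7007 m·K/W
R_ceramic fibre blanket = ΣR − ΣR_known = 1.988 − 0.7009 = 1.287 m·K/W
ln(r₂/r₁)/(2πk) = 1.287 ⇒ k = 0.5751/(2π·1.287) = 0.0711 W/m·K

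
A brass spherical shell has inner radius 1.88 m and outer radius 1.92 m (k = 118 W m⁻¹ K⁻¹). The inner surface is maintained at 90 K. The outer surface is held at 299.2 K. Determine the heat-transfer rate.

Q = 4πk·ΔT/(1/r₁ − 1/r₂) = 4π × 118 × 209.2 / (1/1.88 − 1/1.92) = 2.80×10^7 W

Q = 28000 kW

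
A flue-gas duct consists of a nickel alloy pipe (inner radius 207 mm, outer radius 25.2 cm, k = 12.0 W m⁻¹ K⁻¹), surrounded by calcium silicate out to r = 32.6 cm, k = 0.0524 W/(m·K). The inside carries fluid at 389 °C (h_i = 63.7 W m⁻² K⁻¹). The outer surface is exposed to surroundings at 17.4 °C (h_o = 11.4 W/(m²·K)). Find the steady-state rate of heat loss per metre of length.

Series thermal resistances, inner to outer:
  R'_conv,in = 1/(2πr h) = 1/(2π·0.207·63.7) = 0.01207 m·K/W
  R'_nickel alloy = ln(0.252/0.207)/(2πk) = 0.1967/(2π·12.0) = 0.002609 m·K/W
  R'_calcium silicate = ln(0.326/0.252)/(2πk) = 0.2575/(2π·0.0524) = 0.7820 m·K/W
  R'_conv,out = 1/(2πr h) = 1/(2π·0.326·11.4) = 0.04283 m·K/W
ΣR = 0.01207 + 0.002609 + 0.7820 + 0.04283 = 0.8395 m·K/W
Q' = ΔT/ΣR = (389 °C − 17.4 °C)/0.8395 = 443 W/m

Q' = 443 W/m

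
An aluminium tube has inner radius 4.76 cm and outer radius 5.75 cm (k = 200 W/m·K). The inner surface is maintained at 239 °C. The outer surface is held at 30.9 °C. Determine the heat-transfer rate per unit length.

Q' = 2πk·ΔT/ln(r₂/r₁) = 2π × 200 × 208.1 / ln(0.0575/0.0476) = 1.38×10^6 W/m

Q' = 1380 kW/m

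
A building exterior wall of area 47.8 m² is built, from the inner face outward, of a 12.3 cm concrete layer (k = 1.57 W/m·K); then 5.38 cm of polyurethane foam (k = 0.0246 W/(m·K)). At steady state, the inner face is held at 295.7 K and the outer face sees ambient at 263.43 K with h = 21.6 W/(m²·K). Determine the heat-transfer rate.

Treat each layer as a resistance in series:
  R_concrete = L/(kA) = 0.123/(1.57·47.8) = 0.001639 K/W
  R_polyurethane foam = L/(kA) = 0.0538/(0.0246·47.8) = 0.04575 K/W
  R_conv,out = 1/(hA) = 1/(21.6·47.8) = 9.685×10^-4 K/W
ΣR = 0.001639 + 0.04575 + 9.685×10^-4 = 0.04836 K/W
Q = ΔT/ΣR = (295.7 K − 263.43 K)/0.04836 = 667 W

Q = 667 W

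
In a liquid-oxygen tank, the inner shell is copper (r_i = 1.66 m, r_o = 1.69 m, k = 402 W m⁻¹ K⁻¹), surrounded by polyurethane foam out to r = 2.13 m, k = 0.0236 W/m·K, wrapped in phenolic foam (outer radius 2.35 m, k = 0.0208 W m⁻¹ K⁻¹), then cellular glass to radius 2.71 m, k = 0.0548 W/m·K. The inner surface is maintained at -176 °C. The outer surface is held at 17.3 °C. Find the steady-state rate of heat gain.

Q = 292 W

Treat each layer as a resistance in series:
  R_copper = (1/1.66 − 1/1.69)/(4πk) = 0.01069/(4π·402) = 2.117×10^-6 K/W
  R_polyurethane foam = (1/1.69 − 1/2.13)/(4πk) = 0.1222/(4π·0.0236) = 0.4122 K/W
  R_phenolic foam = (1/2.13 − 1/2.35)/(4πk) = 0.04395/(4π·0.0208) = 0.1682 K/W
  R_cellular glass = (1/2.35 − 1/2.71)/(4πk) = 0.05653/(4π·0.0548) = 0.08209 K/W
ΣR = 2.117×10^-6 + 0.4122 + 0.1682 + 0.08209 = 0.6625 K/W
Q = ΔT/ΣR = (-176 °C − 17.3 °C)/0.6625 = -292 W
(Negative Q ⇒ heat flows inward; heat gain = 292 W.)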